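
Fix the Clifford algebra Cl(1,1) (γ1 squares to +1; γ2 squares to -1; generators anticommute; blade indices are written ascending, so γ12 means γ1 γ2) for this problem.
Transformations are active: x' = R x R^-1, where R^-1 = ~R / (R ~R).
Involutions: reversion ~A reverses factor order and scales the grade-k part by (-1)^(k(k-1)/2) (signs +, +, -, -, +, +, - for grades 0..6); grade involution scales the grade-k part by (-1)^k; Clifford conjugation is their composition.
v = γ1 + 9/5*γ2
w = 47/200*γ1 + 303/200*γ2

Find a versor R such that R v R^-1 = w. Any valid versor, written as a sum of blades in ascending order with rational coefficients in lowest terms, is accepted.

Why this works: both vectors square to -56/25, so q(v) = q(w) and R = v + w = 247/200*γ1 + 663/200*γ2 carries v to w — its own direction survives, the complement (v - w)/2 flips.
Answer: 247/200*γ1 + 663/200*γ2


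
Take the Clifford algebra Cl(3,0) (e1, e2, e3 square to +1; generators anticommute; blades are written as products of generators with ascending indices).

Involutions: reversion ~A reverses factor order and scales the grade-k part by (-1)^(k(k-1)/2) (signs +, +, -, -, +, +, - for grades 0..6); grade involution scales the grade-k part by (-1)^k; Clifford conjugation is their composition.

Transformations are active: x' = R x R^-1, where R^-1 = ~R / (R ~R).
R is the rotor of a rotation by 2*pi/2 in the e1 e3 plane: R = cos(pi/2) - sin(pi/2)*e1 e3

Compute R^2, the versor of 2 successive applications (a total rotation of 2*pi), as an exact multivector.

The rotor phase is half the rotation angle and phases add under composition, so 2 steps in the e1 e3 plane accumulate phase 2*(pi/2) = pi: R^2 = cos(pi) - sin(pi)*e1 e3.
cos(pi) = -1 and sin(pi) = 0, so R^2 = -1. The total rotation 2*pi is 1 full turn, so every vector returns to itself, yet the rotor is -1, on the OTHER sheet of the double cover (an odd number of 2*pi turns).
Answer: -1


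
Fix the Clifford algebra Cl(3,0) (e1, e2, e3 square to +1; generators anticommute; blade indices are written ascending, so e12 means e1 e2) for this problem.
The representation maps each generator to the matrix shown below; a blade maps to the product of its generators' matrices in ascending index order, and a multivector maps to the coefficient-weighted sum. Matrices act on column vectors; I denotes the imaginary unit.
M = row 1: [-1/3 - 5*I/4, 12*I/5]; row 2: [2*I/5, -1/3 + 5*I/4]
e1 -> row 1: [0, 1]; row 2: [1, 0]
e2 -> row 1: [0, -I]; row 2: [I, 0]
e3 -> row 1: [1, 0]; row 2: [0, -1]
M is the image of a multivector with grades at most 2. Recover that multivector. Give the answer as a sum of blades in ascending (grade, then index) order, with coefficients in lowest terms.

Method: 1, rho(e1), rho(e2), rho(e3) form a trace-orthogonal basis of the 2x2 complex matrices (tr(X Y) = 2 if X = Y, else 0), so M = m0*1 + m1*rho(e1) + m2*rho(e2) + m3*rho(e3) with m0 = tr(M)/2 = -1/3, m1 = tr(M rho(e1))/2 = 7*I/5, m2 = tr(M rho(e2))/2 = -1, m3 = tr(M rho(e3))/2 = -5*I/4.
Multiplying table entries, the bivector images are rho(e12) = I*rho(e3), rho(e13) = -I*rho(e2), rho(e23) = I*rho(e1); with real blade coefficients the real parts of m0..m3 are the coefficients of 1, e1, e2, e3 and the imaginary parts give the bivectors (e23: Im m1, e13: -Im m2, e12: Im m3).
Answer: -1/3 - e2 - 5/4*e12 + 7/5*e23


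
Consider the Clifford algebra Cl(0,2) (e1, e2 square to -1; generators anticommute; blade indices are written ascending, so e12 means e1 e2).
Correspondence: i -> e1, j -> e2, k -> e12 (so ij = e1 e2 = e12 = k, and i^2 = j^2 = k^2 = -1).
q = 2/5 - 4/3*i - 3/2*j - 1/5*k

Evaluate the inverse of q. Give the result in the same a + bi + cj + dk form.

In blades: q = 2/5 - 4/3*e1 - 3/2*e2 - 1/5*e12.
With qbar = 2/5 + 4/3*e1 + 3/2*e2 + 1/5*e12 (scalar fixed, mapped units negated), q qbar = 761/180 (the sum of squared coefficients), so q^-1 = qbar / (761/180) = 72/761 + 240/761*e1 + 270/761*e2 + 36/761*e12; translating back:
Answer: 72/761 + 240/761*i + 270/761*j + 36/761*k


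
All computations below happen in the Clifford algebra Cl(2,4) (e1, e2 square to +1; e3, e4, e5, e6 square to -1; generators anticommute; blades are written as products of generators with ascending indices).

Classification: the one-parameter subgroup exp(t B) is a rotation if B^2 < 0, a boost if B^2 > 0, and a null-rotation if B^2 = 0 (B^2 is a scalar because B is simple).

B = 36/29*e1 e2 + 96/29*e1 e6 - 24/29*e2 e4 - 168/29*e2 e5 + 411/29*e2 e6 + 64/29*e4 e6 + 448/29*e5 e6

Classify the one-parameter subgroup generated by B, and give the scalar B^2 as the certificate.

B^2 term by term: the squares give (36/29)^2*(e1 e2)^2 + (96/29)^2*(e1 e6)^2 + (-24/29)^2*(e2 e4)^2 + (-168/29)^2*(e2 e5)^2 + (411/29)^2*(e2 e6)^2 + (64/29)^2*(e4 e6)^2 + (448/29)^2*(e5 e6)^2 = 1296/841*(-1) + 9216/841*(+1) + 576/841*(+1) + 28224/841*(+1) + 168921/841*(+1) + 4096/841*(-1) + 200704/841*(-1) = 1 (each basis 2-blade squares to minus the product of its generators' squares); cross terms between blades sharing an index anticommute and cancel; the commuting (index-disjoint) pairs give grade-4 terms 2*c*c'*(blade product), which cancel blade by blade — e1 e2 e4 e6: 4608/841 - 4608/841 = 0; e1 e2 e5 e6: 32256/841 - 32256/841 = 0; e2 e4 e5 e6: -21504/841 + 21504/841 = 0 — confirming B is simple. So B^2 = 1.
Answer: boost, certificate B^2 = 1. The invariant at work: B^2 = 1 is unchanged by conjugation, hence its sign classifies the subgroup whatever basis B is written in.


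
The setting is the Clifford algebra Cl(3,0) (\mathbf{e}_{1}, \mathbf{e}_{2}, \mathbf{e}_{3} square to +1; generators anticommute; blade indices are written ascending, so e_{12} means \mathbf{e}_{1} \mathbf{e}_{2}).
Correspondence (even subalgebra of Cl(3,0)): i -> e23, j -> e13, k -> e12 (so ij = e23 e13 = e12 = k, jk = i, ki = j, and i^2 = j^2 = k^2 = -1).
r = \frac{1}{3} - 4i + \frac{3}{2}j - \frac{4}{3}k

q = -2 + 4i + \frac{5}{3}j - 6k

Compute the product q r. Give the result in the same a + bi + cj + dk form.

In blades: q = -2 - 6 e_{12} + \frac{5}{3} e_{13} + 4 e_{23}, r = \frac{1}{3} - \frac{4}{3} e_{12} + \frac{3}{2} e_{13} - 4 e_{23}.
Distribute q over r term by term (generator squares from the signature, products reordered to ascending indices): (-2)*r = -\frac{2}{3} + \frac{8}{3} e_{12} - 3 e_{13} + 8 e_{23}; (-6 e_{12})*r = -8 - 2 e_{12} + 24 e_{13} + 9 e_{23}; (\frac{5}{3} e_{13})*r = -\frac{5}{2} + \frac{20}{3} e_{12} + \frac{5}{9} e_{13} - \frac{20}{9} e_{23}; (4 e_{23})*r = 16 + 6 e_{12} + \frac{16}{3} e_{13} + \frac{4}{3} e_{23}.
Sum: \frac{29}{6} + \frac{40}{3} e_{12} + \frac{242}{9} e_{13} + \frac{145}{9} e_{23}; translating back through the correspondence:
Answer: \frac{29}{6} + \frac{145}{9}i + \frac{242}{9}j + \frac{40}{3}k


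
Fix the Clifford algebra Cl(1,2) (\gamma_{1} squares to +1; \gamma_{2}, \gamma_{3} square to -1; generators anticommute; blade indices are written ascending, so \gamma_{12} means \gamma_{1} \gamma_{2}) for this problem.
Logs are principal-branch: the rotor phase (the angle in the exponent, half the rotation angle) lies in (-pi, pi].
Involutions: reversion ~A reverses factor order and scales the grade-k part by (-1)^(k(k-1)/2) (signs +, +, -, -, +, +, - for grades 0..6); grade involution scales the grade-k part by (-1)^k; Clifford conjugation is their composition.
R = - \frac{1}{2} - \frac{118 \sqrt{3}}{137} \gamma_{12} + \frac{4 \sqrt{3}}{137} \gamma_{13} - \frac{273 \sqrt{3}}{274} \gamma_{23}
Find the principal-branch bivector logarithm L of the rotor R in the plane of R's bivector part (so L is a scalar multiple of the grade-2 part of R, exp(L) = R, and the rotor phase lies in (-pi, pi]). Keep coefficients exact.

The scalar part of R is - \frac{1}{2}, which fixes the principal-branch rotor phase; the unit plane is then the bivector part divided by the sine of that phase, and L is that plane scaled by the phase.
Concretely: cos(phase) = - \frac{1}{2} gives phase = ±\frac{2 \pi}{3}, and since phase/sin(phase) is even the sign is immaterial: L = (phase/sin(phase)) * <R>_2 = (\frac{4 \sqrt{3} \pi}{9}) * <R>_2.
Answer: - \frac{472 \pi}{411} \gamma_{12} + \frac{16 \pi}{411} \gamma_{13} - \frac{182 \pi}{137} \gamma_{23}


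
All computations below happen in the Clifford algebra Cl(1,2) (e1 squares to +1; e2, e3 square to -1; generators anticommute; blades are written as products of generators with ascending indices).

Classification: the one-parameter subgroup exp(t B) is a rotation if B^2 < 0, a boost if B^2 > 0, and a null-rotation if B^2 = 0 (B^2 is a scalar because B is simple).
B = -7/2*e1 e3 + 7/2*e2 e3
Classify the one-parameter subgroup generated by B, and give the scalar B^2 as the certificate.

B^2 term by term: the squares give (-7/2)^2*(e1 e3)^2 + (7/2)^2*(e2 e3)^2 = 49/4*(+1) + 49/4*(-1) = 0 (each basis 2-blade squares to minus the product of its generators' squares); cross terms between blades sharing an index anticommute and cancel. So B^2 = 0.
Answer: null-rotation, certificate B^2 = 0. One invariant decides it: the square 0 survives every conjugation, and its sign is exactly the classification.


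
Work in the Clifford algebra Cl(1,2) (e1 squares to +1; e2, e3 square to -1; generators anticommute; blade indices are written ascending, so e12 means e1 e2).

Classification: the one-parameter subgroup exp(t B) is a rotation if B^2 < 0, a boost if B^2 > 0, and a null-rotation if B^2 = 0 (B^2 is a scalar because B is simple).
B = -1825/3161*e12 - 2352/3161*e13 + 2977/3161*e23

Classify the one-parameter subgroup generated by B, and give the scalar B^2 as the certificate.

B^2 term by term: the squares give (-1825/3161)^2*(e12)^2 + (-2352/3161)^2*(e13)^2 + (2977/3161)^2*(e23)^2 = 3330625/9991921*(+1) + 5531904/9991921*(+1) + 8862529/9991921*(-1) = 0 (each basis 2-blade squares to minus the product of its generators' squares); cross terms between blades sharing an index anticommute and cancel. So B^2 = 0.
Answer: null-rotation, certificate B^2 = 0. Check the certificate: B^2 = 0, and that sign is decisive whatever form B takes.


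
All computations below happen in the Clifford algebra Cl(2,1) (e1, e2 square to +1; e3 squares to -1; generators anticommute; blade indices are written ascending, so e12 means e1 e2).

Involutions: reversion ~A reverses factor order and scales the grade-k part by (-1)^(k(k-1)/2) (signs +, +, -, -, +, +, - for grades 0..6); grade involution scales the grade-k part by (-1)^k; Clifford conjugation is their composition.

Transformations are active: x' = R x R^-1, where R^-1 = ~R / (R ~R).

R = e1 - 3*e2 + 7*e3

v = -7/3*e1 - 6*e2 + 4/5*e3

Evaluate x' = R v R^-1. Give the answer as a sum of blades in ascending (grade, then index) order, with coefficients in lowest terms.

~R = e1 - 3*e2 + 7*e3, and R ~R = -39, so R^-1 = ~R / (-39).
R v = 151/15 - 13*e12 + 257/15*e13 + 198/5*e23
Answer: 1063/585*e1 + 1472/195*e2 - 2582/585*e3


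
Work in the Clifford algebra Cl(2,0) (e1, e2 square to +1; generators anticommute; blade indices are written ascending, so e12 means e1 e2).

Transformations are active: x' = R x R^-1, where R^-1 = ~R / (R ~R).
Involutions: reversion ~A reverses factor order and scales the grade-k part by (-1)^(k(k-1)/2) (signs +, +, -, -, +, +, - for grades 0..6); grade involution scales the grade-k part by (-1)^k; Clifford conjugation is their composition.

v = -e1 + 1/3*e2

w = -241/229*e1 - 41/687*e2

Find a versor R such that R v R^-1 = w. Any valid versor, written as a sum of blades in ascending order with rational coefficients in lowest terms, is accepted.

A norm check does it: q(v) = q(w) = 10/9, hence R = v + w = -470/229*e1 + 188/687*e2 realises the map — parallel part kept, (v - w)/2 negated, v carried to w.
Answer: -470/229*e1 + 188/687*e2


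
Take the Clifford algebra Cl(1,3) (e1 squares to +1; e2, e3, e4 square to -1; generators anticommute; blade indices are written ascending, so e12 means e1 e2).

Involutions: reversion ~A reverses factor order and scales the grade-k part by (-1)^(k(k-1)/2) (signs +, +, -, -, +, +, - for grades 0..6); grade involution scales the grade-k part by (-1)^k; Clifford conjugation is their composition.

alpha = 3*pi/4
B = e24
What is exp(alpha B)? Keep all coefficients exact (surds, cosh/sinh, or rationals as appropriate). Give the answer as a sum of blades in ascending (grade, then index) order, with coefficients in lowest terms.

B^2 = (1)^2*(e24)^2 = 1*(-1) = -1 (a basis 2-blade squares to minus the product of its generators' squares).
B^2 = -1 — the negative square puts this in the circular regime; l = 1, alpha*l = 3*pi/4, so exp(alpha B) = cos(3*pi/4) + (sin(3*pi/4)/1)*B = -sqrt(2)/2 + (sqrt(2)/2)*B.
Answer: -sqrt(2)/2 + sqrt(2)/2*e24


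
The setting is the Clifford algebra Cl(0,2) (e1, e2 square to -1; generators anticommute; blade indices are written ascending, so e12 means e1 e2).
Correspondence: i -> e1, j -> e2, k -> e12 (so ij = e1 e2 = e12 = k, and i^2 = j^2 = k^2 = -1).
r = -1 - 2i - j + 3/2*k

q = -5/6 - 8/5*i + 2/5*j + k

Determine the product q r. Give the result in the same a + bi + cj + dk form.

In blades: q = -5/6 - 8/5*e1 + 2/5*e2 + e12, r = -1 - 2*e1 - e2 + 3/2*e12.
Distribute q over r term by term (generator squares from the signature, products reordered to ascending indices): (-5/6)*r = 5/6 + 5/3*e1 + 5/6*e2 - 5/4*e12; (-8/5*e1)*r = -16/5 + 8/5*e1 + 12/5*e2 + 8/5*e12; (2/5*e2)*r = 2/5 + 3/5*e1 - 2/5*e2 + 4/5*e12; (e12)*r = -3/2 + e1 - 2*e2 - e12.
Sum: -52/15 + 73/15*e1 + 5/6*e2 + 3/20*e12; translating back through the correspondence:
Answer: -52/15 + 73/15*i + 5/6*j + 3/20*k


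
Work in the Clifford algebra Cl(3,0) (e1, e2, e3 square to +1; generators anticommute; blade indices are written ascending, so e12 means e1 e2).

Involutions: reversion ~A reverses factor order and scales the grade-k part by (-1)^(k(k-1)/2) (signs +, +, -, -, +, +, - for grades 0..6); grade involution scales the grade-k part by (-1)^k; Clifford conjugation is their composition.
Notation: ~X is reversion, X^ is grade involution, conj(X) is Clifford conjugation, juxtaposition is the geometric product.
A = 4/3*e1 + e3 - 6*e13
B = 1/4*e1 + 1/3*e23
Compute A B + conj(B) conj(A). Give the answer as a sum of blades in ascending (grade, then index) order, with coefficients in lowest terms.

first term: 1/3 - 1/3*e2 + 3/2*e3 + 2*e12 - 1/4*e13 + 4/9*e123
second term: 1/3 + 1/3*e2 - 3/2*e3 - 2*e12 + 1/4*e13 + 4/9*e123
Answer: 2/3 + 8/9*e123


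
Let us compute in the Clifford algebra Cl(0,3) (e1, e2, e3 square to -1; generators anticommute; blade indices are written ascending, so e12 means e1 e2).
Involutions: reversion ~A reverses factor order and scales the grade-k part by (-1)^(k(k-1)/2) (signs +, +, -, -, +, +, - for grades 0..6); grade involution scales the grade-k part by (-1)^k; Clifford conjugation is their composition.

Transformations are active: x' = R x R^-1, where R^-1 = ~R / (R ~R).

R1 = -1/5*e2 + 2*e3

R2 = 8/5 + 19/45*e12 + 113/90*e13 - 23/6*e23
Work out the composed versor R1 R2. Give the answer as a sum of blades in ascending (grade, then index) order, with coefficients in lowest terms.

Distribute over the terms of R1 (each basis-blade product reordered to ascending indices, repeated generators contracted through their squares):
(-1/5*e2) R2 = -19/225*e1 - 8/25*e2 - 23/30*e3 + 113/450*e123
(2*e3) R2 = 113/45*e1 - 23/3*e2 + 16/5*e3 + 38/45*e123
Summing the partial products and collecting blades:
Answer: 182/75*e1 - 599/75*e2 + 73/30*e3 + 493/450*e123


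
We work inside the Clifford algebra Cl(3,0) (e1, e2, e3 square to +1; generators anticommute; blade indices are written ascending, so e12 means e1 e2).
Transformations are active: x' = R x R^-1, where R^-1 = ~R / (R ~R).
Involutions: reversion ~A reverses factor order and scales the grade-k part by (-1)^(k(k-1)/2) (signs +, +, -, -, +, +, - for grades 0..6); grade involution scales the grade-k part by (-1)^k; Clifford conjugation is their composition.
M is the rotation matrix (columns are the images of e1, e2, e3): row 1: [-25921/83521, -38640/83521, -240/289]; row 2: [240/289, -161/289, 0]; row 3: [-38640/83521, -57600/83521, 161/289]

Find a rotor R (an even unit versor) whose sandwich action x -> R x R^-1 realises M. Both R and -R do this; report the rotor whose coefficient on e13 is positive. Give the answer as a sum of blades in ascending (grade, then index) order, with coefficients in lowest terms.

Method: write R = a + b12*e12 + b13*e13 + b23*e23 with a^2 + b12^2 + b13^2 + b23^2 = 1 (so R^-1 = ~R). Expanding the columns R e_j ~R gives tr M = 4a^2 - 1 and, from the antisymmetric part, M21 - M12 = -4a*b12, M13 - M31 = 4a*b13, M32 - M23 = -4a*b23.
Here tr M = -25921/83521, so a^2 = (1 + tr M)/4 = 14400/83521 and a = ±120/289. Taking a = 120/289: M21 - M12 = 108000/83521, M13 - M31 = -30720/83521, M32 - M23 = -57600/83521, giving b12 = -225/289, b13 = -64/289, b23 = 120/289, i.e. R = 120/289 - 225/289*e12 - 64/289*e13 + 120/289*e23.
Its e13 coefficient is negative, so report the other preimage -R.
Answer: -120/289 + 225/289*e12 + 64/289*e13 - 120/289*e23. Uniqueness: Spin(3) -> SO(3) maps R and -R to the same rotation of trace -25921/83521; fixing the sign of the e13 coefficient removes the ambiguity.


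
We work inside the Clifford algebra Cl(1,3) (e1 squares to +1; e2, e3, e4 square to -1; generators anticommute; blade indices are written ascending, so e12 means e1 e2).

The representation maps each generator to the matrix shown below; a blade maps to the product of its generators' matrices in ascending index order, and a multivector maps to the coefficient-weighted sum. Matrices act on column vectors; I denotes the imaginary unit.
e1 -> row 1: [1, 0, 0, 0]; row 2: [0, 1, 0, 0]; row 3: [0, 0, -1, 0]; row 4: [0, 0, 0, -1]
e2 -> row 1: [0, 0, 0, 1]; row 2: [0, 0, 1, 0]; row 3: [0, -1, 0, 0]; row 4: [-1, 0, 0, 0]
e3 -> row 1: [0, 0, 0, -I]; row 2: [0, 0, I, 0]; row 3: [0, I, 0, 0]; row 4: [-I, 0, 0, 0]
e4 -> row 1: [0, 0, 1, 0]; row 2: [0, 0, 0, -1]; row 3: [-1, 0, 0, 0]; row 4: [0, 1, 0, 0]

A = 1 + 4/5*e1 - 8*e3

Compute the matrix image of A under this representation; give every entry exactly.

M = (1)*1 + (4/5)*rho(e1) + (-8)*rho(e3), summed entrywise (1 is the identity matrix):
Answer: row 1: [9/5, 0, 0, 8*I]; row 2: [0, 9/5, -8*I, 0]; row 3: [0, -8*I, 1/5, 0]; row 4: [8*I, 0, 0, 1/5]


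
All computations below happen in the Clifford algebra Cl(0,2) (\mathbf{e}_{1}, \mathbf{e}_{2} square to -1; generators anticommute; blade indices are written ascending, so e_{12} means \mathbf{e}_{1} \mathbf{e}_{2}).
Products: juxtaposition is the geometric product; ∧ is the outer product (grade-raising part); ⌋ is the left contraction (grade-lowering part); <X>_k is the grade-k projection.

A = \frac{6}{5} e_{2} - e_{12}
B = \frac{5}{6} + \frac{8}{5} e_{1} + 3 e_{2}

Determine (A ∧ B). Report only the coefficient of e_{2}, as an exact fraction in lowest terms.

step 1: e_{2} - \frac{413}{150} e_{12}
Answer: 1


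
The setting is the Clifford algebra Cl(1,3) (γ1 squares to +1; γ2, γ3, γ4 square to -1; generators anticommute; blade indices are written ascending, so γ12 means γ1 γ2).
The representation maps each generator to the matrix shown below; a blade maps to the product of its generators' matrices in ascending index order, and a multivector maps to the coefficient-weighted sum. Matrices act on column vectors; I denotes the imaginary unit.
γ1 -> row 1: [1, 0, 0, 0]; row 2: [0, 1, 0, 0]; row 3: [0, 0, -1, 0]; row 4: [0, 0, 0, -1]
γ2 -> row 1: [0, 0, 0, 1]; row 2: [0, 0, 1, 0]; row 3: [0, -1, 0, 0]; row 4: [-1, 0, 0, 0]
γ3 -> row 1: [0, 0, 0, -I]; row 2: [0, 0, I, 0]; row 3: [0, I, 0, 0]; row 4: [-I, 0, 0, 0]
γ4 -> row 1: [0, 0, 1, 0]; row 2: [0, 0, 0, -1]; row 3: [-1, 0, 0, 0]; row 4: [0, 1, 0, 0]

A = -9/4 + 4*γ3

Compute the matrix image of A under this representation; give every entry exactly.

M = (-9/4)*1 + (4)*rho(γ3), summed entrywise (1 is the identity matrix):
Answer: row 1: [-9/4, 0, 0, -4*I]; row 2: [0, -9/4, 4*I, 0]; row 3: [0, 4*I, -9/4, 0]; row 4: [-4*I, 0, 0, -9/4]


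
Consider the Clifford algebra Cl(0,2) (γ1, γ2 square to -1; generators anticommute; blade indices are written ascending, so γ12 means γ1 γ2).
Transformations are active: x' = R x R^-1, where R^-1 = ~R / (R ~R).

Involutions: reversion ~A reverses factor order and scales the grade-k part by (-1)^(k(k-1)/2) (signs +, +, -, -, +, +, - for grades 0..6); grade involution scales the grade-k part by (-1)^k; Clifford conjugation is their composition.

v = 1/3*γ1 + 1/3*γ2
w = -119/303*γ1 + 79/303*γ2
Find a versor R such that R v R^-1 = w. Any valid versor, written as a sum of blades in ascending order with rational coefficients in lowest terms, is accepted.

Reasoning: v^2 = w^2 = -2/9 since conjugation preserves the quadratic form; R = v + w = -6/101*γ1 + 60/101*γ2 is then valid when invertible, keeping its own part and reversing (v - w)/2.
Answer: -6/101*γ1 + 60/101*γ2


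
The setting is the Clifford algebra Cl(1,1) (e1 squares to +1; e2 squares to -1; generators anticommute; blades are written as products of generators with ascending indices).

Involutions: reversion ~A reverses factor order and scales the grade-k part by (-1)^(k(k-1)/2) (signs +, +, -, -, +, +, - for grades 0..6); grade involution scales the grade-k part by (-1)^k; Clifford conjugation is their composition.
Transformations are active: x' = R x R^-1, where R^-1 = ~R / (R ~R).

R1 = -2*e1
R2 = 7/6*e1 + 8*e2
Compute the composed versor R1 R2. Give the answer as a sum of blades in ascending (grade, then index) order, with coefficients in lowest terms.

Distribute over the terms of R1 (each basis-blade product reordered to ascending indices, repeated generators contracted through their squares):
(-2*e1) R2 = -7/3 - 16*e1 e2
Answer: -7/3 - 16*e1 e2


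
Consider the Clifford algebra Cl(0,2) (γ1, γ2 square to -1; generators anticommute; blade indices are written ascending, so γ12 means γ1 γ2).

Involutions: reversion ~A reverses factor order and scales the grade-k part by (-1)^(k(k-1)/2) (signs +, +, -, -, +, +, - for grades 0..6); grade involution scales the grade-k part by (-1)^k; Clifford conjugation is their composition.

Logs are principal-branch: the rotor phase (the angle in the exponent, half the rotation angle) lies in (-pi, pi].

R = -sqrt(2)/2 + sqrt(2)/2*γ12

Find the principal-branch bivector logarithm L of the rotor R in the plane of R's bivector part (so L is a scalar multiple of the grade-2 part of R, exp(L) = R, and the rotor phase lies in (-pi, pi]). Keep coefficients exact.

The scalar part of R is -sqrt(2)/2, so the principal-branch rotor phase is pinned; divide the bivector part by its sine to get the unit plane — L is the phase times that plane.
Concretely: cos(phase) = -sqrt(2)/2 gives phase = ±3*pi/4, and since phase/sin(phase) is even the sign is immaterial: L = (phase/sin(phase)) * <R>_2 = (3*sqrt(2)*pi/4) * <R>_2.
Answer: 3*pi/4*γ12


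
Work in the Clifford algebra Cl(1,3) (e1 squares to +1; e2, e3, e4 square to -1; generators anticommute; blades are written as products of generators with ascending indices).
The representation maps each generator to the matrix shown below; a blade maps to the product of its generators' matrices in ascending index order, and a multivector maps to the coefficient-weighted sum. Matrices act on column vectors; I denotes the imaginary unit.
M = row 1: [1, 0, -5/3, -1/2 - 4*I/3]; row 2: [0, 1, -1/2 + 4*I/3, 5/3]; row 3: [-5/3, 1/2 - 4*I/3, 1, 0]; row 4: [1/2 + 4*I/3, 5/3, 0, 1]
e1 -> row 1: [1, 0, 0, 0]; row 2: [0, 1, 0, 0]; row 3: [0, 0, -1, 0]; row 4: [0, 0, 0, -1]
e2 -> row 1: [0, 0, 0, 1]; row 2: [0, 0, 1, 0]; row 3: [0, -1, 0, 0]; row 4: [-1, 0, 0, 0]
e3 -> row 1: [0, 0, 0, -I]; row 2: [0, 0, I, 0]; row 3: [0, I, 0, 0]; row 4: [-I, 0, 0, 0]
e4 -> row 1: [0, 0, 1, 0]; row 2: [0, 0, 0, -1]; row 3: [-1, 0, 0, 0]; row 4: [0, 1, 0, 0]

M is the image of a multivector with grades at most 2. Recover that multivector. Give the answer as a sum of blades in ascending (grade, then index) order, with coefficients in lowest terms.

Method: the blade images are trace-orthogonal — tr(rho(e_A) rho(e_B)^-1) = 4 if A = B and 0 otherwise — and rho(e_A)^-1 = (e_A)^2 * rho(e_A) with (e_A)^2 = +1 or -1, so the coefficient of e_A in the preimage is (e_A)^2 * tr(M rho(e_A))/4.
Nonzero projections over blades of grade <= 2: 1: (1)^2 = +1, tr(M 1) = 4, coefficient 1; e2: (e2)^2 = -1, tr(M rho(e2)) = 2, coefficient -1/2; e1 e3: (e1 e3)^2 = +1, tr(M rho(e1 e3)) = 16/3, coefficient 4/3; e1 e4: (e1 e4)^2 = +1, tr(M rho(e1 e4)) = -20/3, coefficient -5/3. Every other blade of grade <= 2 projects to 0.
Answer: 1 - 1/2*e2 + 4/3*e1 e3 - 5/3*e1 e4


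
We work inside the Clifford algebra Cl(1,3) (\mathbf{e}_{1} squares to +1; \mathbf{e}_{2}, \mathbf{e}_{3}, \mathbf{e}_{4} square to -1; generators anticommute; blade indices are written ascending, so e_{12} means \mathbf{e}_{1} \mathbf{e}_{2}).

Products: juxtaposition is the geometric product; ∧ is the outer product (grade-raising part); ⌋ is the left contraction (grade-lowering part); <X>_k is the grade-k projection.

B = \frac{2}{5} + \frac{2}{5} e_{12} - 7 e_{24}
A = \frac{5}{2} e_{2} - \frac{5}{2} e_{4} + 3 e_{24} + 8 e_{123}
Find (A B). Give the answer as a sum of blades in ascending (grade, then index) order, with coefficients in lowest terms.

step 1: 21 + e_{1} + \frac{37}{2} e_{2} + \frac{16}{5} e_{3} + \frac{33}{2} e_{4} + \frac{6}{5} e_{14} + \frac{6}{5} e_{24} + \frac{16}{5} e_{123} - e_{124} - 56 e_{134}
Answer: 21 + e_{1} + \frac{37}{2} e_{2} + \frac{16}{5} e_{3} + \frac{33}{2} e_{4} + \frac{6}{5} e_{14} + \frac{6}{5} e_{24} + \frac{16}{5} e_{123} - e_{124} - 56 e_{134}


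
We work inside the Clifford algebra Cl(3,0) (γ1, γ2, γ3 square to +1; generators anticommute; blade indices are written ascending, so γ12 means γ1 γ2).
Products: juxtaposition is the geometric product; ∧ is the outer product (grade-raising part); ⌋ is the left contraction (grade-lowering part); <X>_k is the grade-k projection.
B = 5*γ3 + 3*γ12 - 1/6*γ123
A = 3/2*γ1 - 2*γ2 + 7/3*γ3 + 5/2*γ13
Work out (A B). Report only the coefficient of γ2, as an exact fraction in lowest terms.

step 1: 35/3 + 37/2*γ1 + 49/12*γ2 - 7/18*γ12 + 43/6*γ13 - 11/4*γ23 + 7*γ123
Answer: 49/12


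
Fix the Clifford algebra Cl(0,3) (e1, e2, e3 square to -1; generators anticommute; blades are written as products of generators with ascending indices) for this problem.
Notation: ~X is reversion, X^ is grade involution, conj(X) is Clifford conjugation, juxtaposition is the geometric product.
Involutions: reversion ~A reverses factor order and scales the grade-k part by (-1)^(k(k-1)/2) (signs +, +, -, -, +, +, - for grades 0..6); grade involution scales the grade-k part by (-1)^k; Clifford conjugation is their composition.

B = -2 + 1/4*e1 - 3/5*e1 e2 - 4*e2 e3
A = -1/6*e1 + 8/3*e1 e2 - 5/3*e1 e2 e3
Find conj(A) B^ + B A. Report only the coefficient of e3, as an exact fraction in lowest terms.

first term: -187/120 - 7*e1 + 23/30*e2 - e3 + 16/3*e1 e2 - 32/3*e1 e3 - 5/12*e2 e3 + 8/3*e1 e2 e3
second term: 197/120 - 19/3*e1 - 17/30*e2 - e3 - 16/3*e1 e2 - 32/3*e1 e3 + 5/12*e2 e3 + 4*e1 e2 e3
Answer: -2


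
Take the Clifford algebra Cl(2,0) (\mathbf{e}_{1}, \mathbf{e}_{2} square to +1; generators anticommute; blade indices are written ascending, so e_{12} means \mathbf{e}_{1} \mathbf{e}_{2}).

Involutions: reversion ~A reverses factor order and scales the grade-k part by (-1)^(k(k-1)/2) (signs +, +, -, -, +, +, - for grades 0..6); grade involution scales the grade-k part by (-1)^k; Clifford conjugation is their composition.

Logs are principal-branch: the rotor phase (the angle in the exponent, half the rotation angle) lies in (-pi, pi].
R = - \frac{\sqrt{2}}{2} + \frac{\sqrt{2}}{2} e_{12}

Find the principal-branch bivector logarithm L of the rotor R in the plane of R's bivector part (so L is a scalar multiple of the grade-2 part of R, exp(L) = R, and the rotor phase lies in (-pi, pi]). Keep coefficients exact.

The scalar part of R is - \frac{\sqrt{2}}{2}, which pins the rotor phase on the principal branch; dividing the bivector part by the sine of that phase recovers the unit plane, and L is the phase times that plane.
Concretely: cos(phase) = - \frac{\sqrt{2}}{2} gives phase = ±\frac{3 \pi}{4}, and since phase/sin(phase) is even the sign is immaterial: L = (phase/sin(phase)) * <R>_2 = (\frac{3 \sqrt{2} \pi}{4}) * <R>_2.
Answer: \frac{3 \pi}{4} e_{12}


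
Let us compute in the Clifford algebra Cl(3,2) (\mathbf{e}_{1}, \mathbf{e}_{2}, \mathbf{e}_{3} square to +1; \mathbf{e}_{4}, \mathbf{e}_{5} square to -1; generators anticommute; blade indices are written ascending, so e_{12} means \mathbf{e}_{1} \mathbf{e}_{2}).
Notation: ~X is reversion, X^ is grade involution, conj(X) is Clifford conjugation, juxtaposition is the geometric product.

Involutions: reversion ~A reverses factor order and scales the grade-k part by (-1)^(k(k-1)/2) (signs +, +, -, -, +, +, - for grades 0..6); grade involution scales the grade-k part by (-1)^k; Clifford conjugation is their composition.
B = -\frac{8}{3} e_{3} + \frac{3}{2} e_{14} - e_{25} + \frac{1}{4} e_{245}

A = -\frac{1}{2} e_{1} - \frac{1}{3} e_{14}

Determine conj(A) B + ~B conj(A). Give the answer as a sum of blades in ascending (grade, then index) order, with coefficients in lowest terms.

first term: \frac{1}{2} + \frac{3}{4} e_{4} - \frac{4}{3} e_{13} - \frac{5}{12} e_{125} + \frac{8}{9} e_{134} + \frac{11}{24} e_{1245}
second term: -\frac{1}{2} + \frac{3}{4} e_{4} + \frac{4}{3} e_{13} + \frac{7}{12} e_{125} + \frac{8}{9} e_{134} - \frac{5}{24} e_{1245}
Answer: \frac{3}{2} e_{4} + \frac{1}{6} e_{125} + \frac{16}{9} e_{134} + \frac{1}{4} e_{1245}


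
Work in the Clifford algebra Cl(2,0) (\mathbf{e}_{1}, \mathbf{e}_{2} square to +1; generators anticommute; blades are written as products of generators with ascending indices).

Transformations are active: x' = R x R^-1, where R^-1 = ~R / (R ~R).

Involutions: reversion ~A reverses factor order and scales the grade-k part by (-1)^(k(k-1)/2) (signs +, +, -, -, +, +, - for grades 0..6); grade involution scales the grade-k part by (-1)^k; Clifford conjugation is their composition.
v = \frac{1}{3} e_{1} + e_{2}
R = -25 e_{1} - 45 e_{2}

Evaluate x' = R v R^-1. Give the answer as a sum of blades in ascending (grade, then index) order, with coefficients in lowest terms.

~R = -25 e_{1} - 45 e_{2}, and R ~R = 2650, so R^-1 = ~R / (2650).
R v = -\frac{160}{3} - 10 e_{1} e_{2}
Answer: \frac{107}{159} e_{1} + \frac{43}{53} e_{2}


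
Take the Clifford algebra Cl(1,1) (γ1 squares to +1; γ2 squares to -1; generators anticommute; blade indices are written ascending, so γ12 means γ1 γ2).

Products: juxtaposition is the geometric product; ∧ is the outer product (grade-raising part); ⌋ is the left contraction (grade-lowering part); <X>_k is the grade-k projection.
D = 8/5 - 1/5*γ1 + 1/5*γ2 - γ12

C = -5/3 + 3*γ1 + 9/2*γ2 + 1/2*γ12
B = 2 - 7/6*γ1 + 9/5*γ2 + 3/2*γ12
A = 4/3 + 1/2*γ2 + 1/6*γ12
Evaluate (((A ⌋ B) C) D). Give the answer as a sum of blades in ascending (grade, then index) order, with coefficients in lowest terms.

step 1: 121/60 - 29/36*γ1 + 12/5*γ2 + 2*γ12
step 2: -701/45 - 11/27*γ1 - 239/180*γ2 - 263/20*γ12
step 3: -15427/1350 + 8669/1350*γ1 - 20149/2700*γ2 - 3137/540*γ12
Answer: -15427/1350 + 8669/1350*γ1 - 20149/2700*γ2 - 3137/540*γ12


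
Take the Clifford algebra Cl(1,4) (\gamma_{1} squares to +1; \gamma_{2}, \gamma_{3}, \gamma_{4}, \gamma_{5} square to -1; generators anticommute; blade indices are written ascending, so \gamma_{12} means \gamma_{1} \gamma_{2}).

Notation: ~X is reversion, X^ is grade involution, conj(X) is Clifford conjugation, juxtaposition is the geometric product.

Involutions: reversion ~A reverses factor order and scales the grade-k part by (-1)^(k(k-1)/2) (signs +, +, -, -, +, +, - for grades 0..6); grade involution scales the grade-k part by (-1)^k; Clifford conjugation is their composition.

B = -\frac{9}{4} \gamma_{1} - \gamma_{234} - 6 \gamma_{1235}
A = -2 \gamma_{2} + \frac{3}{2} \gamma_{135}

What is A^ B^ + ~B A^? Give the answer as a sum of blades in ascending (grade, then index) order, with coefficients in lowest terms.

first term: -9 \gamma_{2} - \frac{9}{2} \gamma_{12} - 2 \gamma_{34} - \frac{27}{8} \gamma_{35} - 12 \gamma_{135} + \frac{3}{2} \gamma_{1245}
second term: 9 \gamma_{2} - \frac{9}{2} \gamma_{12} - 2 \gamma_{34} + \frac{27}{8} \gamma_{35} + 12 \gamma_{135} + \frac{3}{2} \gamma_{1245}
Answer: -9 \gamma_{12} - 4 \gamma_{34} + 3 \gamma_{1245}


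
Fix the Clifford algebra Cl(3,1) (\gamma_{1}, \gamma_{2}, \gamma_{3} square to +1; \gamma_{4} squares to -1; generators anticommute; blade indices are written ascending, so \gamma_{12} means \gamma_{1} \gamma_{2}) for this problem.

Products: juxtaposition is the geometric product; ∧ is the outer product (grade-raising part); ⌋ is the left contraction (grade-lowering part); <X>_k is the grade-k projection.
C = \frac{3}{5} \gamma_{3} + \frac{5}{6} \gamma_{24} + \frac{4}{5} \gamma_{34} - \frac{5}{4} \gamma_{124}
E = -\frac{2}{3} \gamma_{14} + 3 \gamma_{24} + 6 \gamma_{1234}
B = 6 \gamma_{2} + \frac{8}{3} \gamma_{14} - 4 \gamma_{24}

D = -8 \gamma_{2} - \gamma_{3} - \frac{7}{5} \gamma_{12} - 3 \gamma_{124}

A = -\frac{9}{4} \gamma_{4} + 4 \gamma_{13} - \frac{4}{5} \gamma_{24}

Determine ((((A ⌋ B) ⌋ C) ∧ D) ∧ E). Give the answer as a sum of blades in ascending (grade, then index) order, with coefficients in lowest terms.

step 1: \frac{16}{5} - 6 \gamma_{1} + 9 \gamma_{2}
step 2: \frac{48}{25} \gamma_{3} + \frac{15}{2} \gamma_{4} + \frac{45}{4} \gamma_{14} + \frac{61}{6} \gamma_{24} + \frac{64}{25} \gamma_{34} - 4 \gamma_{124}
step 3: \frac{384}{25} \gamma_{23} + 60 \gamma_{24} + \frac{15}{2} \gamma_{34} - \frac{336}{125} \gamma_{123} + \frac{159}{2} \gamma_{124} + \frac{45}{4} \gamma_{134} - \frac{1547}{150} \gamma_{234} - \frac{1668}{125} \gamma_{1234}
step 4: -\frac{256}{25} \gamma_{1234}
Answer: -\frac{256}{25} \gamma_{1234}


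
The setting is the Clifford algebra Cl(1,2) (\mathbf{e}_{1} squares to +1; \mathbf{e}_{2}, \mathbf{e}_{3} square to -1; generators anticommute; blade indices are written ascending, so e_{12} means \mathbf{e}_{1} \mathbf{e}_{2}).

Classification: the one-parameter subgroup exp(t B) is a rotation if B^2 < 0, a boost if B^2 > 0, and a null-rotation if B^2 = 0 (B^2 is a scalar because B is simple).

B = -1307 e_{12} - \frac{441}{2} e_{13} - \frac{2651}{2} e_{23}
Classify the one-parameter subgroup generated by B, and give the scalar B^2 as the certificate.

B^2 term by term: the squares give (-1307)^2*(e_{12})^2 + (-\frac{441}{2})^2*(e_{13})^2 + (-\frac{2651}{2})^2*(e_{23})^2 = 1708249*(+1) + \frac{194481}{4}*(+1) + \frac{7027801}{4}*(-1) = -81 (each basis 2-blade squares to minus the product of its generators' squares); cross terms between blades sharing an index anticommute and cancel. So B^2 = -81.
Answer: rotation, certificate B^2 = -81. The invariant at work: B^2 = -81 is unchanged by conjugation, hence its sign classifies the subgroup whatever basis B is written in.


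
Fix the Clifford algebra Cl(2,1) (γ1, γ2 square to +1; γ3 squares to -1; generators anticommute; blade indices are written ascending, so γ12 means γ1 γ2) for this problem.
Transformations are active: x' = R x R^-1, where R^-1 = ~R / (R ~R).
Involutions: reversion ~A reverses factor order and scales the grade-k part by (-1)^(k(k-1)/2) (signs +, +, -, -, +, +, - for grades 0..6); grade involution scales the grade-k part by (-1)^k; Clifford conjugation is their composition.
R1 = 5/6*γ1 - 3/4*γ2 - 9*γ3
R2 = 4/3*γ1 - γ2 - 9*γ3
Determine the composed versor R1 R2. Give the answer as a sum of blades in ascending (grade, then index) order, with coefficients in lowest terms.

Distribute over the terms of R1 (each basis-blade product reordered to ascending indices, repeated generators contracted through their squares):
(5/6*γ1) R2 = 10/9 - 5/6*γ12 - 15/2*γ13
(-3/4*γ2) R2 = 3/4 + γ12 + 27/4*γ23
(-9*γ3) R2 = -81 + 12*γ13 - 9*γ23
Summing the partial products and collecting blades:
Answer: -2849/36 + 1/6*γ12 + 9/2*γ13 - 9/4*γ23


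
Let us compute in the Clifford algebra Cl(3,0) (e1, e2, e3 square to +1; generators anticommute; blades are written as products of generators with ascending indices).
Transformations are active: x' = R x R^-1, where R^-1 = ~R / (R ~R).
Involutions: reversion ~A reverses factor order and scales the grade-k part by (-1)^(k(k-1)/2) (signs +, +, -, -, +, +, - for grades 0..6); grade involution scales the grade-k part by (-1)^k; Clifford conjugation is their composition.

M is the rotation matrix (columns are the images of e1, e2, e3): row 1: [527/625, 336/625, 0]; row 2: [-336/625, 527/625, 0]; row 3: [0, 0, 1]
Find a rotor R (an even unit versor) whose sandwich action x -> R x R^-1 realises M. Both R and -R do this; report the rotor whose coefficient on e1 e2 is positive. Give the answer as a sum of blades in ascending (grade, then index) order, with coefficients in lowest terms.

Method: write R = a + b12*e1 e2 + b13*e1 e3 + b23*e2 e3 with a^2 + b12^2 + b13^2 + b23^2 = 1 (so R^-1 = ~R). Expanding the columns R e_j ~R gives tr M = 4a^2 - 1 and, from the antisymmetric part, M21 - M12 = -4a*b12, M13 - M31 = 4a*b13, M32 - M23 = -4a*b23.
Here tr M = 1679/625, so a^2 = (1 + tr M)/4 = 576/625 and a = ±24/25. Taking a = 24/25: M21 - M12 = -672/625, M13 - M31 = 0, M32 - M23 = 0, giving b12 = 7/25, b13 = 0, b23 = 0, i.e. R = 24/25 + 7/25*e1 e2.
Its e1 e2 coefficient is already positive.
Answer: 24/25 + 7/25*e1 e2. Sheet selection: the two-to-one cover makes ±R indistinguishable at the matrix level (trace 1679/625), so uniqueness comes from the required sign on e1 e2.


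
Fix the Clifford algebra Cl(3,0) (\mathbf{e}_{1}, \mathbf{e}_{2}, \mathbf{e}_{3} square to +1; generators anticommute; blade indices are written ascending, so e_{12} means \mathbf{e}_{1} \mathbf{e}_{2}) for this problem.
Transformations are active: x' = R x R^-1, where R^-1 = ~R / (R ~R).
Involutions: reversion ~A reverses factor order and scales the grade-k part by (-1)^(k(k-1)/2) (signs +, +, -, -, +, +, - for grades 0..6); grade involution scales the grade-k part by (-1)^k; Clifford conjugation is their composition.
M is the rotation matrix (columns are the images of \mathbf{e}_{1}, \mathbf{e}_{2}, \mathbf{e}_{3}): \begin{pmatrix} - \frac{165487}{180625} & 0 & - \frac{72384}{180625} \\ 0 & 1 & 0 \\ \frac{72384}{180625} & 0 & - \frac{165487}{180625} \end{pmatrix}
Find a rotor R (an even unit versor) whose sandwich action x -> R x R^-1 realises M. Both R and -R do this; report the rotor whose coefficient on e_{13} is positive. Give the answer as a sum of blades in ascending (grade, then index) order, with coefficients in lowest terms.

Method: write R = a + b12*e_{12} + b13*e_{13} + b23*e_{23} with a^2 + b12^2 + b13^2 + b23^2 = 1 (so R^-1 = ~R). Expanding the columns R e_j ~R gives tr M = 4a^2 - 1 and, from the antisymmetric part, M21 - M12 = -4a*b12, M13 - M31 = 4a*b13, M32 - M23 = -4a*b23.
Here tr M = -\frac{150349}{180625}, so a^2 = (1 + tr M)/4 = \frac{7569}{180625} and a = ±\frac{87}{425}. Taking a = \frac{87}{425}: M21 - M12 = 0, M13 - M31 = -\frac{144768}{180625}, M32 - M23 = 0, giving b12 = 0, b13 = -\frac{416}{425}, b23 = 0, i.e. R = \frac{87}{425} - \frac{416}{425} e_{13}.
Its e_{13} coefficient is negative, so report the other preimage -R.
Answer: -\frac{87}{425} + \frac{416}{425} e_{13}. Uniqueness: Spin(3) -> SO(3) maps R and -R to the same rotation of trace -\frac{150349}{180625}; fixing the sign of the e_{13} coefficient removes the ambiguity.


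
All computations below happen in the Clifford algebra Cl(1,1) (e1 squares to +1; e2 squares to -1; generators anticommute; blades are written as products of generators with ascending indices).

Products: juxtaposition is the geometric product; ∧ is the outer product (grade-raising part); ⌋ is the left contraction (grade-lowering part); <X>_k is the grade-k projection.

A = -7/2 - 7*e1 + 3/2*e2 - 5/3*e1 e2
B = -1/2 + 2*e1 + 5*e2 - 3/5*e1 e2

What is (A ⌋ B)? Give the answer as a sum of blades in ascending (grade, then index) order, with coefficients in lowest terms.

step 1: -75/4 - 79/10*e1 - 133/10*e2 + 21/10*e1 e2
Answer: -75/4 - 79/10*e1 - 133/10*e2 + 21/10*e1 e2
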